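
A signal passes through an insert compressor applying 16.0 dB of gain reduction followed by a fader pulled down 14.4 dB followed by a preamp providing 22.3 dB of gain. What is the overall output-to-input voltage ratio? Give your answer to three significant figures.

Net gain = (−16.0) + (−14.4) + 22.3 = -8.1 dB.
Voltage ratio = 10^(-8.1/20) = 0.394.

0.394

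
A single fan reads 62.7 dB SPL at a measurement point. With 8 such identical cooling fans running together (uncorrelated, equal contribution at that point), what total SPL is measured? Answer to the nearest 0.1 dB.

8 equal incoherent sources raise the level by 10·log₁₀(8) = 9.03 dB.
L_total = 62.7 + 9.03 = 71.7 dB SPL.

71.7 dB SPL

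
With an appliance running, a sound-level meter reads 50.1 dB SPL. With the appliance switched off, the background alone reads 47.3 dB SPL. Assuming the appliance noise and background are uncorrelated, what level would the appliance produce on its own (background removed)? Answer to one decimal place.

Subtract intensities: L_src = 10·log₁₀(10^(L_total/10) − 10^(L_bg/10)).
L_src = 10·log₁₀(10^(50.1/10) − 10^(47.3/10)) = 10·log₁₀(48630) = 46.9 dB SPL.

46.9 dB SPL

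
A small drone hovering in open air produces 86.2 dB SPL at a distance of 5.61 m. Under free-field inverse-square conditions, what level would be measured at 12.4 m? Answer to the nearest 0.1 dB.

Free-field point source: level drops by 20·log₁₀ of the distance ratio.
ΔL = −20·log₁₀(12.4/5.61) = -6.89 dB, so L₂ = 86.2 + (-6.89) = 79.3 dB SPL.

79.3 dB SPL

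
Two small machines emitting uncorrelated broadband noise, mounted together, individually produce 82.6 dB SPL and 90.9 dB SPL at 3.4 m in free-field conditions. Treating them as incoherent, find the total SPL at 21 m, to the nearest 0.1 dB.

Combined at 3.4 m: 10·log₁₀(10^(82.6/10)+10^(90.9/10)) = 91.50 dB SPL.
Then apply −20·log₁₀(21/3.4) = -15.81 dB → 75.7 dB SPL.

75.7 dB SPL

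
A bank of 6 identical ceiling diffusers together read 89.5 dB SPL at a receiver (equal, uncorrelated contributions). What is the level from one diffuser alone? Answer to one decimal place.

81.7 dB SPL

6 equal incoherent sources add 10·log₁₀(6) = 7.78 dB over one source.
L_one = 89.5 − 7.78 = 81.7 dB SPL.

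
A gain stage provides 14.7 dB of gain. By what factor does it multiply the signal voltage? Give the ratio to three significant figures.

Voltage ratio = 10^(dB/20).
10^(14.7/20) = 10^(0.7350) = 5.43.

5.43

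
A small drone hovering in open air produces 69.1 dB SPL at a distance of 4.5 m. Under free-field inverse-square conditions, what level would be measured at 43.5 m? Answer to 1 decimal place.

49.4 dB SPL

Inverse-square spreading gives ΔL = −20·log₁₀(d₂/d₁).
ΔL = −20·log₁₀(43.5/4.5) = -19.71 dB, so L₂ = 69.1 + (-19.71) = 49.4 dB SPL.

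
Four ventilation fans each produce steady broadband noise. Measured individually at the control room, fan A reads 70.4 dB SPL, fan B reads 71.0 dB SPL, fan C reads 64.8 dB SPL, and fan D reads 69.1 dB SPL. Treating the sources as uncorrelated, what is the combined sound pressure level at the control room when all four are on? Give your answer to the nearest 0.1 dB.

Uncorrelated sources add in intensity (power), not in dB.
L_total = 10·log₁₀(10^(70.4/10) + 10^(71.0/10) + 10^(64.8/10) + 10^(69.1/10)) = 10·log₁₀(34700000) = 75.4 dB SPL.

75.4 dB SPL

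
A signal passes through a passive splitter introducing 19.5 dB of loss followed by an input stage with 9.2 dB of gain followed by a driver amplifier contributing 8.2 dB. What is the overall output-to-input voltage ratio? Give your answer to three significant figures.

Net gain = (−19.5) + 9.2 + 8.2 = -2.1 dB.
Voltage ratio = 10^(-2.1/20) = 0.785.

0.785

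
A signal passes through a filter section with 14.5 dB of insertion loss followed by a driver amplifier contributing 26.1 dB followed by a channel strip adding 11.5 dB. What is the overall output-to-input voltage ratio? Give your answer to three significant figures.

Net gain = (−14.5) + 26.1 + 11.5 = 23.1 dB.
Voltage ratio = 10^(23.1/20) = 14.3.

14.3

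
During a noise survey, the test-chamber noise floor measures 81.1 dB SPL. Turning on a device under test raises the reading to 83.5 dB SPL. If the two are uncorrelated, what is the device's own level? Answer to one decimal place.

Remove the background by subtracting linear intensities:
L_src = 10·log₁₀(10^(83.5/10) − 10^(81.1/10)) = 10·log₁₀(95050000) = 79.8 dB SPL.

79.8 dB SPL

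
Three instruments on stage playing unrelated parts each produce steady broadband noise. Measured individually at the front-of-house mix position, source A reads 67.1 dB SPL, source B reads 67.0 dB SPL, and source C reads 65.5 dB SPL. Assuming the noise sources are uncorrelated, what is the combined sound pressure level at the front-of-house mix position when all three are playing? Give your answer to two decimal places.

Incoherent sources sum as intensities:
L_total = 10·log₁₀(10^(67.1/10) + 10^(67.0/10) + 10^(65.5/10)) = 10·log₁₀(13690000) = 71.36 dB SPL.

71.36 dB SPL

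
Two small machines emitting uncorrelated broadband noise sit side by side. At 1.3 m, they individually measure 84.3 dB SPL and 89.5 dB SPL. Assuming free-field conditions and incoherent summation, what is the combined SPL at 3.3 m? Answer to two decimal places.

Combined at 1.3 m: 10·log₁₀(10^(84.3/10)+10^(89.5/10)) = 90.646 dB SPL.
Then apply −20·log₁₀(3.3/1.3) = -8.091 dB → 82.55 dB SPL.

82.55 dB SPL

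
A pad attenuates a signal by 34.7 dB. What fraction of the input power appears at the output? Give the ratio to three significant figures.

0.000339

Power ratio = 10^(dB/10).
10^(-34.7/10) = 10^(-3.470) = 0.000339.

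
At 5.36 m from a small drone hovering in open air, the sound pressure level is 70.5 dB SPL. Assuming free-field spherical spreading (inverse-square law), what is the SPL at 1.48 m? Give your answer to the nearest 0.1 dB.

Free-field point source: level drops by 20·log₁₀ of the distance ratio.
ΔL = −20·log₁₀(1.48/5.36) = 11.18 dB, so L₂ = 70.5 + (11.18) = 81.7 dB SPL.

81.7 dB SPL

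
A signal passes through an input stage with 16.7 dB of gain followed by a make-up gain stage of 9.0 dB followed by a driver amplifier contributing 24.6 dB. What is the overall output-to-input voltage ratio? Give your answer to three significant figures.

Net gain = 16.7 + 9.0 + 24.6 = 50.3 dB.
Voltage ratio = 10^(50.3/20) = 327.

327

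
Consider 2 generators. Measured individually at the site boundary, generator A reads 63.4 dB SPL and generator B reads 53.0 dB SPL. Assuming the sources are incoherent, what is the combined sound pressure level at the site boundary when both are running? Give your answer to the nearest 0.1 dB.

Uncorrelated sources add in intensity (power), not in dB.
L_total = 10·log₁₀(10^(63.4/10) + 10^(53.0/10)) = 10·log₁₀(2387000) = 63.8 dB SPL.

63.8 dB SPL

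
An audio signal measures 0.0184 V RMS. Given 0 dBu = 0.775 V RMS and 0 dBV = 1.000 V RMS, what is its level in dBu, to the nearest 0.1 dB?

dBu = 20·log₁₀(V / 0.775 V).
20·log₁₀(0.0184/0.775) = -32.5 dBu.

-32.5 dBu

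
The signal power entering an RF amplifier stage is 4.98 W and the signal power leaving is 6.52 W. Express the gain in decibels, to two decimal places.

For a power ratio, dB = 10·log₁₀(P₂/P₁).
10·log₁₀(6.52/4.98) = 10·log₁₀(1.309) = 1.17 dB.

1.17 dB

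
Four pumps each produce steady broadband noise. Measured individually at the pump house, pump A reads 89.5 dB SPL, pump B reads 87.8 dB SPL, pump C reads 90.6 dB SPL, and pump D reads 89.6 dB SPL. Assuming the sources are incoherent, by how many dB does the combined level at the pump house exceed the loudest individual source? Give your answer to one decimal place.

Add the sources as powers (linear), then convert back to dB:
L_total = 10·log₁₀(10^(89.5/10) + 10^(87.8/10) + 10^(90.6/10) + 10^(89.6/10)) = 95.51 dB SPL.
Excess over the loudest (90.6 dB): 95.51 − 90.6 = 4.9 dB.

4.9 dB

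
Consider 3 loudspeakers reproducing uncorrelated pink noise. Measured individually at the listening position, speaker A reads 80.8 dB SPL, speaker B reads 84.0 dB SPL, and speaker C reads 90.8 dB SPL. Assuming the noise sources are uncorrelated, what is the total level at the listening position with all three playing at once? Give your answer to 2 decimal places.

Add the sources as powers (linear), then convert back to dB:
L_total = 10·log₁₀(10^(80.8/10) + 10^(84.0/10) + 10^(90.8/10)) = 10·log₁₀(1574000000) = 91.97 dB SPL.

91.97 dB SPL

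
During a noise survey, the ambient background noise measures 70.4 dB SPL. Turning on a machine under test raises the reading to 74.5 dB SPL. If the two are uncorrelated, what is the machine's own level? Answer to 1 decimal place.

72.4 dB SPL

Subtract intensities: L_src = 10·log₁₀(10^(L_total/10) − 10^(L_bg/10)).
L_src = 10·log₁₀(10^(74.5/10) − 10^(70.4/10)) = 10·log₁₀(17220000) = 72.4 dB SPL.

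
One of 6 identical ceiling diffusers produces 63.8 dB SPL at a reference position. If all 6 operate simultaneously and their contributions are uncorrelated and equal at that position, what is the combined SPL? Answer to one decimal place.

6 equal incoherent sources raise the level by 10·log₁₀(6) = 7.78 dB.
L_total = 63.8 + 7.78 = 71.6 dB SPL.

71.6 dB SPL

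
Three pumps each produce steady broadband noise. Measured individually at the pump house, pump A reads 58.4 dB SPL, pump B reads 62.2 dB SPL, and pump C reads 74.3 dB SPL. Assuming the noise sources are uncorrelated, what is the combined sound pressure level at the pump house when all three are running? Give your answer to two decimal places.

Uncorrelated sources add in intensity (power), not in dB.
L_total = 10·log₁₀(10^(58.4/10) + 10^(62.2/10) + 10^(74.3/10)) = 10·log₁₀(29270000) = 74.66 dB SPL.

74.66 dB SPL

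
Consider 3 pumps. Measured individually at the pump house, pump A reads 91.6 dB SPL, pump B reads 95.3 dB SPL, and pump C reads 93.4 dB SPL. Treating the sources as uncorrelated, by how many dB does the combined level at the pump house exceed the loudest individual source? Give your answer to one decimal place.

3.2 dB

Incoherent sources sum as intensities:
L_total = 10·log₁₀(10^(91.6/10) + 10^(95.3/10) + 10^(93.4/10)) = 98.46 dB SPL.
Excess over the loudest (95.3 dB): 98.46 − 95.3 = 3.2 dB.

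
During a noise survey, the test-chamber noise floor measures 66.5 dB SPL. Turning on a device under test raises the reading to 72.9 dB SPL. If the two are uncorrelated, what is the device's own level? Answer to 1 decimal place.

Subtract intensities: L_src = 10·log₁₀(10^(L_total/10) − 10^(L_bg/10)).
L_src = 10·log₁₀(10^(72.9/10) − 10^(66.5/10)) = 10·log₁₀(15030000) = 71.8 dB SPL.

71.8 dB SPL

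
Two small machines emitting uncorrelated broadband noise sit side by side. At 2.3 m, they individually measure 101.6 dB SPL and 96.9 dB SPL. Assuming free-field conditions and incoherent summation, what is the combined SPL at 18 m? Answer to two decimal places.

Combined at 2.3 m: 10·log₁₀(10^(101.6/10)+10^(96.9/10)) = 102.867 dB SPL.
Then apply −20·log₁₀(18/2.3) = -17.871 dB → 85.00 dB SPL.

85.00 dB SPL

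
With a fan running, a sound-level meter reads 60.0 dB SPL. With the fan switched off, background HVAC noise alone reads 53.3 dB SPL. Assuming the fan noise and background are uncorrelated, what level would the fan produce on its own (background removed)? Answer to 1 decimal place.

59.0 dB SPL

Subtract intensities: L_src = 10·log₁₀(10^(L_total/10) − 10^(L_bg/10)).
L_src = 10·log₁₀(10^(60.0/10) − 10^(53.3/10)) = 10·log₁₀(786200) = 59.0 dB SPL.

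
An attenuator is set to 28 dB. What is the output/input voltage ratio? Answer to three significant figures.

0.0398

Voltage ratio = 10^(dB/20).
10^(-28/20) = 10^(-1.400) = 0.0398.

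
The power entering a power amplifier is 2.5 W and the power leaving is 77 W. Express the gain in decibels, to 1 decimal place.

For a power ratio, dB = 10·log₁₀(P₂/P₁).
10·log₁₀(77/2.5) = 10·log₁₀(30.80) = 14.9 dB.

14.9 dB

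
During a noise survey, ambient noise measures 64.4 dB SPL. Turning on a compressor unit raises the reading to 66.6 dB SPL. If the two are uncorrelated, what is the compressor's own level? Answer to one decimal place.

62.6 dB SPL

Remove the background by subtracting linear intensities:
L_src = 10·log₁₀(10^(66.6/10) − 10^(64.4/10)) = 10·log₁₀(1817000) = 62.6 dB SPL.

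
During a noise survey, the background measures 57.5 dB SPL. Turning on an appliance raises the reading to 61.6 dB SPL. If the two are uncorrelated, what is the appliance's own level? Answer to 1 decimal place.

59.5 dB SPL

Background correction is a power subtraction:
L_src = 10·log₁₀(10^(61.6/10) − 10^(57.5/10)) = 10·log₁₀(883100) = 59.5 dB SPL.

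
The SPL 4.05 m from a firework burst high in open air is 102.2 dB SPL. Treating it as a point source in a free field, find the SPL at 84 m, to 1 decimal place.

75.9 dB SPL

Free-field point source: level drops by 20·log₁₀ of the distance ratio.
ΔL = −20·log₁₀(84/4.05) = -26.34 dB, so L₂ = 102.2 + (-26.34) = 75.9 dB SPL.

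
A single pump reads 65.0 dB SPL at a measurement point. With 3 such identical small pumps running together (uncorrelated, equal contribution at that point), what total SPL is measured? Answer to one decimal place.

3 equal incoherent sources raise the level by 10·log₁₀(3) = 4.77 dB.
L_total = 65.0 + 4.77 = 69.8 dB SPL.

69.8 dB SPL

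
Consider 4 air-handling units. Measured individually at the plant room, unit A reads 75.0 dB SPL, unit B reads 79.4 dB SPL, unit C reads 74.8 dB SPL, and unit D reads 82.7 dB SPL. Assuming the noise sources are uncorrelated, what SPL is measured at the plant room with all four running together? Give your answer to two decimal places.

Uncorrelated sources add in intensity (power), not in dB.
L_total = 10·log₁₀(10^(75.0/10) + 10^(79.4/10) + 10^(74.8/10) + 10^(82.7/10)) = 10·log₁₀(335100000) = 85.25 dB SPL.

85.25 dB SPL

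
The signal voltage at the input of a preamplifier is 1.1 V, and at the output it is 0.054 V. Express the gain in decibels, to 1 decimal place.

For a voltage ratio, dB = 20·log₁₀(V₂/V₁).
20·log₁₀(0.054/1.1) = 20·log₁₀(0.04909) = -26.2 dB.

-26.2 dB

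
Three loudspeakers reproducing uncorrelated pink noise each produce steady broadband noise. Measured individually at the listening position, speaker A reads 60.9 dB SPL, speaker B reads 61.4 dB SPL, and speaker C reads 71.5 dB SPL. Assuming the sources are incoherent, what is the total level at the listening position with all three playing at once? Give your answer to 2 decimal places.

72.24 dB SPL

Add the sources as powers (linear), then convert back to dB:
L_total = 10·log₁₀(10^(60.9/10) + 10^(61.4/10) + 10^(71.5/10)) = 10·log₁₀(16740000) = 72.24 dB SPL.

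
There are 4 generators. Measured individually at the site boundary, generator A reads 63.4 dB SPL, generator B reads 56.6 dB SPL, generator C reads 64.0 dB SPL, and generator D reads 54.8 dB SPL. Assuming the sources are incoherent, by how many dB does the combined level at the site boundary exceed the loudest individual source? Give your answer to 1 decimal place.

3.4 dB

Uncorrelated sources add in intensity (power), not in dB.
L_total = 10·log₁₀(10^(63.4/10) + 10^(56.6/10) + 10^(64.0/10) + 10^(54.8/10)) = 67.37 dB SPL.
Excess over the loudest (64.0 dB): 67.37 − 64.0 = 3.4 dB.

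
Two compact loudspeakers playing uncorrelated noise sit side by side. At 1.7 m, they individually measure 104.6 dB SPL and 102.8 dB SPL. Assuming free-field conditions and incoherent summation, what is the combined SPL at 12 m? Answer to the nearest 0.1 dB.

Combined at 1.7 m: 10·log₁₀(10^(104.6/10)+10^(102.8/10)) = 106.80 dB SPL.
Then apply −20·log₁₀(12/1.7) = -16.97 dB → 89.8 dB SPL.

89.8 dB SPL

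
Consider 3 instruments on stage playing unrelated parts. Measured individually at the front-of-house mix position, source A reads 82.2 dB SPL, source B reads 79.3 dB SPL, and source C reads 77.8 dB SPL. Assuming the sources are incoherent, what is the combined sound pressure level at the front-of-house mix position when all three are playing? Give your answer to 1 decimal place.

Incoherent sources sum as intensities:
L_total = 10·log₁₀(10^(82.2/10) + 10^(79.3/10) + 10^(77.8/10)) = 10·log₁₀(311300000) = 84.9 dB SPL.

84.9 dB SPL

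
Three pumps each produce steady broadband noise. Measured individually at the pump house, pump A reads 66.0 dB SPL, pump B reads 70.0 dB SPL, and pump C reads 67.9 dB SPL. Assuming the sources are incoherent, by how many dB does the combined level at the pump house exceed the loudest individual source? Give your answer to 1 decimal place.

Add the sources as powers (linear), then convert back to dB:
L_total = 10·log₁₀(10^(66.0/10) + 10^(70.0/10) + 10^(67.9/10)) = 73.04 dB SPL.
Excess over the loudest (70.0 dB): 73.04 − 70.0 = 3.0 dB.

3.0 dB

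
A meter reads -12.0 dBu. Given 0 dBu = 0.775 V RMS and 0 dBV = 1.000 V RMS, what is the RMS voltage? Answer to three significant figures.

0.195 V

V = 0.775 V × 10^(-12.0/20).
= 0.775 × 0.2512 = 0.195 V.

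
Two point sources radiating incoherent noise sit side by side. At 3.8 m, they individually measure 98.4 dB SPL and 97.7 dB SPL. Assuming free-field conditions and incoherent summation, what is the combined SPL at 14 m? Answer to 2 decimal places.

Combined at 3.8 m: 10·log₁₀(10^(98.4/10)+10^(97.7/10)) = 101.074 dB SPL.
Then apply −20·log₁₀(14/3.8) = -11.327 dB → 89.75 dB SPL.

89.75 dB SPL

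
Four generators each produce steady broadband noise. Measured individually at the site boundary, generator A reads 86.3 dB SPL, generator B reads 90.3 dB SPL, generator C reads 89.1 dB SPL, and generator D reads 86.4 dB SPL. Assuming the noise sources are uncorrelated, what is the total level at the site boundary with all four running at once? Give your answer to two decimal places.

Incoherent sources sum as intensities:
L_total = 10·log₁₀(10^(86.3/10) + 10^(90.3/10) + 10^(89.1/10) + 10^(86.4/10)) = 10·log₁₀(2747000000) = 94.39 dB SPL.

94.39 dB SPL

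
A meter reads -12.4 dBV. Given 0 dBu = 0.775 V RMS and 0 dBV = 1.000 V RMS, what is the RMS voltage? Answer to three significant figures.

V = 1.000 V × 10^(-12.4/20).
= 1.000 × 0.2399 = 0.240 V.

0.240 V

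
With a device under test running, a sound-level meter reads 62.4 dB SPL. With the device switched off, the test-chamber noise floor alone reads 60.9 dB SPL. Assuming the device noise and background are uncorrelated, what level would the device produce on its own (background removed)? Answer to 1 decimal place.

57.1 dB SPL

Remove the background by subtracting linear intensities:
L_src = 10·log₁₀(10^(62.4/10) − 10^(60.9/10)) = 10·log₁₀(507500) = 57.1 dB SPL.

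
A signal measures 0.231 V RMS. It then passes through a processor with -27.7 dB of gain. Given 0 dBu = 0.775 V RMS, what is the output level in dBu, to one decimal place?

Input level: 20·log₁₀(0.231/0.775) = -10.51 dBu.
Output: -10.51 − 27.7 = -38.2 dBu.

-38.2 dBu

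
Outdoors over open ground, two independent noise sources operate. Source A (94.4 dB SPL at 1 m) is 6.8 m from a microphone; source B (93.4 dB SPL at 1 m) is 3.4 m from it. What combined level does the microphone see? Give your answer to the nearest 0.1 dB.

84.0 dB SPL

At the listener: L_A = 94.4 − 20·log₁₀(6.8) = 77.75 dB; L_B = 93.4 − 20·log₁₀(3.4) = 82.77 dB.
Combined: 10·log₁₀(10^(77.75/10)+10^(82.77/10)) = 84.0 dB SPL.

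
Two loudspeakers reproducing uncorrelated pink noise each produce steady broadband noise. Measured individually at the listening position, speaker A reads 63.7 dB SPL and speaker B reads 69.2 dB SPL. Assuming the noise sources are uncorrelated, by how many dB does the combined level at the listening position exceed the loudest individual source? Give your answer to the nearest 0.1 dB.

1.1 dB

Uncorrelated sources add in intensity (power), not in dB.
L_total = 10·log₁₀(10^(63.7/10) + 10^(69.2/10)) = 70.28 dB SPL.
Excess over the loudest (69.2 dB): 70.28 − 69.2 = 1.1 dB.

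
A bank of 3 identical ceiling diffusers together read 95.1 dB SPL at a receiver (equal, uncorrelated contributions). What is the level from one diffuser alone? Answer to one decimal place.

90.3 dB SPL

3 equal incoherent sources add 10·log₁₀(3) = 4.77 dB over one source.
L_one = 95.1 − 4.77 = 90.3 dB SPL.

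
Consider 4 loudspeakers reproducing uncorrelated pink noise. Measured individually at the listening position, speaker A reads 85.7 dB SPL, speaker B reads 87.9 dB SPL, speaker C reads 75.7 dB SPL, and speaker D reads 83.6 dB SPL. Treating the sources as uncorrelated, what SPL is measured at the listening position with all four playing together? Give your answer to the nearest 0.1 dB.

91.0 dB SPL

Incoherent sources sum as intensities:
L_total = 10·log₁₀(10^(85.7/10) + 10^(87.9/10) + 10^(75.7/10) + 10^(83.6/10)) = 10·log₁₀(1254000000) = 91.0 dB SPL.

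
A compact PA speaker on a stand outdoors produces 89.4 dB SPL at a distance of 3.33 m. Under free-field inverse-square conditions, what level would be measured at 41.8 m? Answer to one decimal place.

Free-field point source: level drops by 20·log₁₀ of the distance ratio.
ΔL = −20·log₁₀(41.8/3.33) = -21.97 dB, so L₂ = 89.4 + (-21.97) = 67.4 dB SPL.

67.4 dB SPL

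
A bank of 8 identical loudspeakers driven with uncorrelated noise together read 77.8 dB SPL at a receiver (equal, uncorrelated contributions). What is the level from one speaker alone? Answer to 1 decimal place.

8 equal incoherent sources add 10·log₁₀(8) = 9.03 dB over one source.
L_one = 77.8 − 9.03 = 68.8 dB SPL.

68.8 dB SPL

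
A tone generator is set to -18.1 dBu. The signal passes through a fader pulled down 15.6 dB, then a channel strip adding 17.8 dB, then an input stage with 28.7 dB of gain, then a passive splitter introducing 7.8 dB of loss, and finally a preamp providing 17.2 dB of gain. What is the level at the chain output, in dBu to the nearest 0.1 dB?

+22.2 dBu

In dB, series stages simply add:
-18.1 − 15.6 + 17.8 + 28.7 − 7.8 + 17.2 = +22.2 dBu.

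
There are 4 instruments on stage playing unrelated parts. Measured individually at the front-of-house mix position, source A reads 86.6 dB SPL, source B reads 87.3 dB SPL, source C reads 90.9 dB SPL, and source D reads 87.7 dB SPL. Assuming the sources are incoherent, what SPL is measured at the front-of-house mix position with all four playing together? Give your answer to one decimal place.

94.5 dB SPL

Uncorrelated sources add in intensity (power), not in dB.
L_total = 10·log₁₀(10^(86.6/10) + 10^(87.3/10) + 10^(90.9/10) + 10^(87.7/10)) = 10·log₁₀(2813000000) = 94.5 dB SPL.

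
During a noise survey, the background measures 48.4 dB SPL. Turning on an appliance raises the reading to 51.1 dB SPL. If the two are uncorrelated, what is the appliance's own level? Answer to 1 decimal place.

47.8 dB SPL

Background correction is a power subtraction:
L_src = 10·log₁₀(10^(51.1/10) − 10^(48.4/10)) = 10·log₁₀(59640) = 47.8 dB SPL.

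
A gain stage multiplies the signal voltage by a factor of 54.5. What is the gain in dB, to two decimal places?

Voltage ratio → dB uses the 20·log₁₀ form:
20·log₁₀(54.5) = 34.73 dB.

34.73 dB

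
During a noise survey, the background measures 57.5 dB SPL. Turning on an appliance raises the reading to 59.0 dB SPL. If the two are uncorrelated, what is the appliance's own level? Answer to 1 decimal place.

53.7 dB SPL

Background correction is a power subtraction:
L_src = 10·log₁₀(10^(59.0/10) − 10^(57.5/10)) = 10·log₁₀(232000) = 53.7 dB SPL.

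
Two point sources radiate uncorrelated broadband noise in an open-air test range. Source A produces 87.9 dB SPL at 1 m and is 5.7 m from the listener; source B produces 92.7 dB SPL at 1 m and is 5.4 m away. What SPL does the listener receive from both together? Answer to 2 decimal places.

79.18 dB SPL

At the listener: L_A = 87.9 − 20·log₁₀(5.7) = 72.783 dB; L_B = 92.7 − 20·log₁₀(5.4) = 78.052 dB.
Combined: 10·log₁₀(10^(72.783/10)+10^(78.052/10)) = 79.18 dB SPL.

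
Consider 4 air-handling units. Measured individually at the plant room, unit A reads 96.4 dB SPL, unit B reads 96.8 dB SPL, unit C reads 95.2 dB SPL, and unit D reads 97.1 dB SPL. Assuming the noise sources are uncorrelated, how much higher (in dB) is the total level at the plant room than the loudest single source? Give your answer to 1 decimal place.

Add the sources as powers (linear), then convert back to dB:
L_total = 10·log₁₀(10^(96.4/10) + 10^(96.8/10) + 10^(95.2/10) + 10^(97.1/10)) = 102.45 dB SPL.
Excess over the loudest (97.1 dB): 102.45 − 97.1 = 5.4 dB.

5.4 dB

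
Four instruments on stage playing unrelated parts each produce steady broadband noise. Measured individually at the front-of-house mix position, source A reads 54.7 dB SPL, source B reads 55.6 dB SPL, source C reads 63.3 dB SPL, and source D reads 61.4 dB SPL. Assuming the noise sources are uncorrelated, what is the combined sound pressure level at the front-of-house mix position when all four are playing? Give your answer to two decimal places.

66.21 dB SPL

Incoherent sources sum as intensities:
L_total = 10·log₁₀(10^(54.7/10) + 10^(55.6/10) + 10^(63.3/10) + 10^(61.4/10)) = 10·log₁₀(4177000) = 66.21 dB SPL.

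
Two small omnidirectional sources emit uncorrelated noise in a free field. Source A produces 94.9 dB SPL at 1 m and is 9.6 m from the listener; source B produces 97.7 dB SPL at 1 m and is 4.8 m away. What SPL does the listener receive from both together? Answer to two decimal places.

84.61 dB SPL

At the listener: L_A = 94.9 − 20·log₁₀(9.6) = 75.255 dB; L_B = 97.7 − 20·log₁₀(4.8) = 84.075 dB.
Combined: 10·log₁₀(10^(75.255/10)+10^(84.075/10)) = 84.61 dB SPL.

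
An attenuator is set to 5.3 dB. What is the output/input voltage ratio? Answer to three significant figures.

0.543

Voltage ratio = 10^(dB/20).
10^(-5.3/20) = 10^(-0.2650) = 0.543.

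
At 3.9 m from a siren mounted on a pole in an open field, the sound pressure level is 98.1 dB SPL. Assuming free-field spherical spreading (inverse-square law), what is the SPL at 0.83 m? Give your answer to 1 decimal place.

111.5 dB SPL

Free-field point source: level drops by 20·log₁₀ of the distance ratio.
ΔL = −20·log₁₀(0.83/3.9) = 13.44 dB, so L₂ = 98.1 + (13.44) = 111.5 dB SPL.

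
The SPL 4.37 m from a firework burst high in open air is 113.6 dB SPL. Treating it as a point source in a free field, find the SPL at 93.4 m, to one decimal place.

87.0 dB SPL

Inverse-square spreading gives ΔL = −20·log₁₀(d₂/d₁).
ΔL = −20·log₁₀(93.4/4.37) = -26.60 dB, so L₂ = 113.6 + (-26.60) = 87.0 dB SPL.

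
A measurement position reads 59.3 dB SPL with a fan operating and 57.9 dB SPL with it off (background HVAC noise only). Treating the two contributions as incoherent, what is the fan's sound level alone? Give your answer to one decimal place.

Remove the background by subtracting linear intensities:
L_src = 10·log₁₀(10^(59.3/10) − 10^(57.9/10)) = 10·log₁₀(234500) = 53.7 dB SPL.

53.7 dB SPL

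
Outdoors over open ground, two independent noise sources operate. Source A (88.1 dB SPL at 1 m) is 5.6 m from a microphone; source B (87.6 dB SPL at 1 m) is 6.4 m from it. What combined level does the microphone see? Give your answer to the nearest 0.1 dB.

At the listener: L_A = 88.1 − 20·log₁₀(5.6) = 73.14 dB; L_B = 87.6 − 20·log₁₀(6.4) = 71.48 dB.
Combined: 10·log₁₀(10^(73.14/10)+10^(71.48/10)) = 75.4 dB SPL.

75.4 dB SPL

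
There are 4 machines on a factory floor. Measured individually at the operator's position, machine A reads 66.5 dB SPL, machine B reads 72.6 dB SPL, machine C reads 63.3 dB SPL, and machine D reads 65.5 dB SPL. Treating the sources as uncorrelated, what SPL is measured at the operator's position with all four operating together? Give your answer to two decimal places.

74.53 dB SPL

Incoherent sources sum as intensities:
L_total = 10·log₁₀(10^(66.5/10) + 10^(72.6/10) + 10^(63.3/10) + 10^(65.5/10)) = 10·log₁₀(28350000) = 74.53 dB SPL.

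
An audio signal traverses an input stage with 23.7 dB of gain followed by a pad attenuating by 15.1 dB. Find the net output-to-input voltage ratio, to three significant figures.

Net gain = 23.7 + (−15.1) = 8.6 dB.
Voltage ratio = 10^(8.6/20) = 2.69.

2.69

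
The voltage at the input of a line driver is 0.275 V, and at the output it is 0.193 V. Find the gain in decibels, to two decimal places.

For a voltage ratio, dB = 20·log₁₀(V₂/V₁).
20·log₁₀(0.193/0.275) = 20·log₁₀(0.7018) = -3.08 dB.

-3.08 dB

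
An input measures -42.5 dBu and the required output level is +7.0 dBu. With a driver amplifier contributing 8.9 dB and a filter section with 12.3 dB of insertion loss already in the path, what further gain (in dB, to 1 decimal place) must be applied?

52.9 dB

The required make-up gain is the shortfall in the dB sum.
G = +7.0 − (-42.5) − 8.9 + 12.3 = 52.9 dB.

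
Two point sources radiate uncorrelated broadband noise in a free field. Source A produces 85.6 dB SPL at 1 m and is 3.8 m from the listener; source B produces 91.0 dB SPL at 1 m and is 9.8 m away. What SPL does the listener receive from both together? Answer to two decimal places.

At the listener: L_A = 85.6 − 20·log₁₀(3.8) = 74.004 dB; L_B = 91.0 − 20·log₁₀(9.8) = 71.175 dB.
Combined: 10·log₁₀(10^(74.004/10)+10^(71.175/10)) = 75.83 dB SPL.

75.83 dB SPL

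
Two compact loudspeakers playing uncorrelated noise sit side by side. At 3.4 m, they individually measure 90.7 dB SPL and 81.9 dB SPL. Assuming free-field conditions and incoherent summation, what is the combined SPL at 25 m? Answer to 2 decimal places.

73.91 dB SPL

Combined at 3.4 m: 10·log₁₀(10^(90.7/10)+10^(81.9/10)) = 91.238 dB SPL.
Then apply −20·log₁₀(25/3.4) = -17.329 dB → 73.91 dB SPL.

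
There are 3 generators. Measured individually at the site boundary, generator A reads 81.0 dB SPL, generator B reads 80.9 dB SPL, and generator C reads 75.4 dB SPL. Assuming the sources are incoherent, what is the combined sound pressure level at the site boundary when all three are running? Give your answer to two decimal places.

84.53 dB SPL

Add the sources as powers (linear), then convert back to dB:
L_total = 10·log₁₀(10^(81.0/10) + 10^(80.9/10) + 10^(75.4/10)) = 10·log₁₀(283600000) = 84.53 dB SPL.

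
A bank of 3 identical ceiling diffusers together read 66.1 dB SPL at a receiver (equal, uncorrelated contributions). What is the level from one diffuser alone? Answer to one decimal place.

3 equal incoherent sources add 10·log₁₀(3) = 4.77 dB over one source.
L_one = 66.1 − 4.77 = 61.3 dB SPL.

61.3 dB SPL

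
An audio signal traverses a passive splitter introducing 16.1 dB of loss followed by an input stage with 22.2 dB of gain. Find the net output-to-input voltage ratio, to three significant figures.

Net gain = (−16.1) + 22.2 = 6.1 dB.
Voltage ratio = 10^(6.1/20) = 2.02.

2.02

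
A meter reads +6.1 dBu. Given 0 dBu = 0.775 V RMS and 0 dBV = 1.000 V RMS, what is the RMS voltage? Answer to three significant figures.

1.56 V

V = 0.775 V × 10^(+6.1/20).
= 0.775 × 2.018 = 1.56 V.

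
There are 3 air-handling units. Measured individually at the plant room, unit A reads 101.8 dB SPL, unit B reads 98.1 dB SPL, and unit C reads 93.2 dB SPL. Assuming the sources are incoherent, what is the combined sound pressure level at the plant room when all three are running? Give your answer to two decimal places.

103.74 dB SPL

Uncorrelated sources add in intensity (power), not in dB.
L_total = 10·log₁₀(10^(101.8/10) + 10^(98.1/10) + 10^(93.2/10)) = 10·log₁₀(23681000000) = 103.74 dB SPL.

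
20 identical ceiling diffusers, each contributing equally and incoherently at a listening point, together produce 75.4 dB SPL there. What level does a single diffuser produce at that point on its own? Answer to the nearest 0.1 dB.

62.4 dB SPL

20 equal incoherent sources add 10·log₁₀(20) = 13.01 dB over one source.
L_one = 75.4 − 13.01 = 62.4 dB SPL.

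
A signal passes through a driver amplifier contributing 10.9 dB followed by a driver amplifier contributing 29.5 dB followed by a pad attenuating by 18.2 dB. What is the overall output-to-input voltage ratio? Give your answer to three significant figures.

Net gain = 10.9 + 29.5 + (−18.2) = 22.2 dB.
Voltage ratio = 10^(22.2/20) = 12.9.

12.9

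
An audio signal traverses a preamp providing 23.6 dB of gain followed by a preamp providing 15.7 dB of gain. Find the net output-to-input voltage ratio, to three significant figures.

92.3

Net gain = 23.6 + 15.7 = 39.3 dB.
Voltage ratio = 10^(39.3/20) = 92.3.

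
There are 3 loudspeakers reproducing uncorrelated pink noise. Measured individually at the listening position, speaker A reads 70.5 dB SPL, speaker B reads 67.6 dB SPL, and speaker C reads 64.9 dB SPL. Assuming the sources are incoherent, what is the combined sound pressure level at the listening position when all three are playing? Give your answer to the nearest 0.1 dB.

73.0 dB SPL

Add the sources as powers (linear), then convert back to dB:
L_total = 10·log₁₀(10^(70.5/10) + 10^(67.6/10) + 10^(64.9/10)) = 10·log₁₀(20060000) = 73.0 dB SPL.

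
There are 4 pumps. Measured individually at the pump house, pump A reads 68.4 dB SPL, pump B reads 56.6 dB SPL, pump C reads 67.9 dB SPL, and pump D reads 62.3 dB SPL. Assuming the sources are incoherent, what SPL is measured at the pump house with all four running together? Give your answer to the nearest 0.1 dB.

Uncorrelated sources add in intensity (power), not in dB.
L_total = 10·log₁₀(10^(68.4/10) + 10^(56.6/10) + 10^(67.9/10) + 10^(62.3/10)) = 10·log₁₀(15240000) = 71.8 dB SPL.

71.8 dB SPL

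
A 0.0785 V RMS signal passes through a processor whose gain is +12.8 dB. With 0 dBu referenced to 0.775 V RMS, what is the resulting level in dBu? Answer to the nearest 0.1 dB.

-7.1 dBu

Input level: 20·log₁₀(0.0785/0.775) = -19.89 dBu.
Output: -19.89 + 12.8 = -7.1 dBu.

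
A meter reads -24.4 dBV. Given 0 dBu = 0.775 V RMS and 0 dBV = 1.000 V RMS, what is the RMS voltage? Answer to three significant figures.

0.0603 V

V = 1.000 V × 10^(-24.4/20).
= 1.000 × 0.06026 = 0.0603 V.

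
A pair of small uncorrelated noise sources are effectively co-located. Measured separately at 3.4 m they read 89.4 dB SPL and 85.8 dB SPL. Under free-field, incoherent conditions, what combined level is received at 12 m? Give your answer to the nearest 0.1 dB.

80.0 dB SPL

Combined at 3.4 m: 10·log₁₀(10^(89.4/10)+10^(85.8/10)) = 90.97 dB SPL.
Then apply −20·log₁₀(12/3.4) = -10.95 dB → 80.0 dB SPL.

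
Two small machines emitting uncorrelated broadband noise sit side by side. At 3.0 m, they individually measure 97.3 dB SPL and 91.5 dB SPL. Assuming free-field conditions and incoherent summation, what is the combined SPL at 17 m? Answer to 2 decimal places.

83.25 dB SPL

Combined at 3.0 m: 10·log₁₀(10^(97.3/10)+10^(91.5/10)) = 98.314 dB SPL.
Then apply −20·log₁₀(17/3.0) = -15.067 dB → 83.25 dB SPL.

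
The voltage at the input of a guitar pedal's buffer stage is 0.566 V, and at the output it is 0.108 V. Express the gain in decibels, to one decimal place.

Voltage ratio → dB uses the 20·log₁₀ form:
20·log₁₀(0.108/0.566) = 20·log₁₀(0.1908) = -14.4 dB.

-14.4 dB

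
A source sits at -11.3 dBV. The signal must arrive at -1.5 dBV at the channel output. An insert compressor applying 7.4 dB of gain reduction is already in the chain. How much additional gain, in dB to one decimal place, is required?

17.2 dB

The required make-up gain is the shortfall in the dB sum.
G = -1.5 − (-11.3) + 7.4 = 17.2 dB.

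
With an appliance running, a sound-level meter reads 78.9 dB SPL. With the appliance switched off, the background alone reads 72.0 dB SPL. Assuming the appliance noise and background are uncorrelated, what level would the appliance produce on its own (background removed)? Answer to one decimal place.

77.9 dB SPL

Background correction is a power subtraction:
L_src = 10·log₁₀(10^(78.9/10) − 10^(72.0/10)) = 10·log₁₀(61780000) = 77.9 dB SPL.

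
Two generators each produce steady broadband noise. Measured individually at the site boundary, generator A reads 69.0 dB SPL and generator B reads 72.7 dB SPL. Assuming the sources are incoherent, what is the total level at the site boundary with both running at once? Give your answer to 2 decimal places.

Incoherent sources sum as intensities:
L_total = 10·log₁₀(10^(69.0/10) + 10^(72.7/10)) = 10·log₁₀(26560000) = 74.24 dB SPL.

74.24 dB SPL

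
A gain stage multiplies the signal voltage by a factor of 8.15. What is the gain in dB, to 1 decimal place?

18.2 dB

For a voltage ratio, dB = 20·log₁₀(V₂/V₁).
20·log₁₀(8.15) = 18.2 dB.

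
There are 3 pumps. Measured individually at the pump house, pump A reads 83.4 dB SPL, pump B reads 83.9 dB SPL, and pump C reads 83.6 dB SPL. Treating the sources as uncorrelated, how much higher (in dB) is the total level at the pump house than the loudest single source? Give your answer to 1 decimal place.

Uncorrelated sources add in intensity (power), not in dB.
L_total = 10·log₁₀(10^(83.4/10) + 10^(83.9/10) + 10^(83.6/10)) = 88.41 dB SPL.
Excess over the loudest (83.9 dB): 88.41 − 83.9 = 4.5 dB.

4.5 dB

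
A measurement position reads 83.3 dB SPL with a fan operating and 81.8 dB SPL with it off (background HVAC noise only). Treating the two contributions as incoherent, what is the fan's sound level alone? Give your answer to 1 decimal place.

Subtract intensities: L_src = 10·log₁₀(10^(L_total/10) − 10^(L_bg/10)).
L_src = 10·log₁₀(10^(83.3/10) − 10^(81.8/10)) = 10·log₁₀(62440000) = 78.0 dB SPL.

78.0 dB SPL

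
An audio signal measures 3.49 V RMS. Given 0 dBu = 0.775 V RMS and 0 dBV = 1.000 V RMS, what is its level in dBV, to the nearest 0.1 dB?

dBV = 20·log₁₀(V / 1.000 V).
20·log₁₀(3.49/1.000) = +10.9 dBV.

+10.9 dBV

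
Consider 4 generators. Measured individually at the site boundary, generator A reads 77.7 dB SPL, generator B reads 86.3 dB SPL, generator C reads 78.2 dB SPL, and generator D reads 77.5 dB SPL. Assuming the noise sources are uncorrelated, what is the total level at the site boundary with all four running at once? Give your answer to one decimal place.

Incoherent sources sum as intensities:
L_total = 10·log₁₀(10^(77.7/10) + 10^(86.3/10) + 10^(78.2/10) + 10^(77.5/10)) = 10·log₁₀(607800000) = 87.8 dB SPL.

87.8 dB SPL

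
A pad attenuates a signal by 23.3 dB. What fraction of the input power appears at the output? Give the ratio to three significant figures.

0.00468

Power ratio = 10^(dB/10).
10^(-23.3/10) = 10^(-2.330) = 0.00468.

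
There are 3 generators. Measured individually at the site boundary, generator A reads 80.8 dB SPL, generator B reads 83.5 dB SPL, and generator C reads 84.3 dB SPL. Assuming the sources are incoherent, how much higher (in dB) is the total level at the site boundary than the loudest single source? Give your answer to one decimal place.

Incoherent sources sum as intensities:
L_total = 10·log₁₀(10^(80.8/10) + 10^(83.5/10) + 10^(84.3/10)) = 87.88 dB SPL.
Excess over the loudest (84.3 dB): 87.88 − 84.3 = 3.6 dB.

3.6 dB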